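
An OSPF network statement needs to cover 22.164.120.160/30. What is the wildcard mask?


Subnet mask: 255.255.255.252
Wildcard = 255.255.255.255 - subnet mask
255 - 255 = 0
255 - 255 = 0
255 - 255 = 0
255 - 252 = 3
Wildcard: 0.0.0.3


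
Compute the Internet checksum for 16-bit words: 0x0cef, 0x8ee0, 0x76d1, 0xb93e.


Sum all words (with carry folding):
+ 0x0cef = 0x0cef
+ 0x8ee0 = 0x9bcf
+ 0x76d1 = 0x12a1
+ 0xb93e = 0xcbdf
One's complement: ~0xcbdf
Checksum = 0x3420


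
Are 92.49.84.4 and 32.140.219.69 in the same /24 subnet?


Mask: 255.255.255.0
92.49.84.4 AND mask = 92.49.84.0
32.140.219.69 AND mask = 32.140.219.0
No, different subnets (92.49.84.0 vs 32.140.219.0)


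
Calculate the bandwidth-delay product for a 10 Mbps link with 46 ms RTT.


BDP = bandwidth * RTT
= 10 Mbps * 46 ms
= 10 * 1e6 * 46 / 1000 bits
= 460000 bits
= 57500 bytes
= 56.1523 KB
BDP = 460000 bits (57500 bytes)


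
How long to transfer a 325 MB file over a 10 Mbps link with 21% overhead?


Effective throughput = 10 * (1 - 21/100) = 7.9 Mbps
File size in Mb = 325 * 8 = 2600 Mb
Time = 2600 / 7.9
Time = 329.1139 seconds


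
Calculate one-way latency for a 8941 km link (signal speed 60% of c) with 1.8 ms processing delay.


Speed = 0.6 * 3e5 km/s = 180000 km/s
Propagation delay = 8941 / 180000 = 0.0497 s = 49.6722 ms
Processing delay = 1.8 ms
Total one-way latency = 51.4722 ms


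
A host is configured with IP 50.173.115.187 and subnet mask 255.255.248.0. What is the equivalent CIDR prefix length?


Binary: 11111111.11111111.11111000.00000000
Count leading 1s
Prefix: /21


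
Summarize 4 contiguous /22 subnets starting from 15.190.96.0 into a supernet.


Original prefix: /22
Number of subnets: 4 = 2^2
New prefix = 22 - 2 = 20
Supernet: 15.190.96.0/20


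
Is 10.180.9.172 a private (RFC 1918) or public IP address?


RFC 1918 private ranges:
  10.0.0.0/8 (10.0.0.0 - 10.255.255.255)
  172.16.0.0/12 (172.16.0.0 - 172.31.255.255)
  192.168.0.0/16 (192.168.0.0 - 192.168.255.255)
Private (in 10.0.0.0/8)


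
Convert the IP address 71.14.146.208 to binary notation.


71 = 01000111
14 = 00001110
146 = 10010010
208 = 11010000
Binary: 01000111.00001110.10010010.11010000


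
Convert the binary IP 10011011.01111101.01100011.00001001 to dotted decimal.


10011011 = 155
01111101 = 125
01100011 = 99
00001001 = 9
IP: 155.125.99.9


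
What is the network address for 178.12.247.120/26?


IP:   10110010.00001100.11110111.01111000
Mask: 11111111.11111111.11111111.11000000
AND operation:
Net:  10110010.00001100.11110111.01000000
Network: 178.12.247.64/26


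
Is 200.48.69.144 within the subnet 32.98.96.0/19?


Subnet network: 32.98.96.0
Test IP AND mask: 200.48.64.0
No, 200.48.69.144 is not in 32.98.96.0/19


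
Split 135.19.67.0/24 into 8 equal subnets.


New prefix = 24 + 3 = 27
Each subnet has 32 addresses
  135.19.67.0/27
  135.19.67.32/27
  135.19.67.64/27
  135.19.67.96/27
  135.19.67.128/27
  135.19.67.160/27
  135.19.67.192/27
  135.19.67.224/27
Subnets: 135.19.67.0/27, 135.19.67.32/27, 135.19.67.64/27, 135.19.67.96/27, 135.19.67.128/27, 135.19.67.160/27, 135.19.67.192/27, 135.19.67.224/27


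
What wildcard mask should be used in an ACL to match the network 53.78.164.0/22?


Subnet mask: 255.255.252.0
Wildcard = 255.255.255.255 - subnet mask
255 - 255 = 0
255 - 255 = 0
255 - 252 = 3
255 - 0 = 255
Wildcard: 0.0.3.255


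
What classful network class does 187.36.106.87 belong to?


First octet: 187
Binary: 10111011
10xxxxxx -> Class B (128-191)
Class B, default mask 255.255.0.0 (/16)


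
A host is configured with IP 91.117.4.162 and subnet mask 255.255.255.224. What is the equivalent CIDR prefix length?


Binary: 11111111.11111111.11111111.11100000
Count leading 1s
Prefix: /27


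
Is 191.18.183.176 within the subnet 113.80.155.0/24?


Subnet network: 113.80.155.0
Test IP AND mask: 191.18.183.0
No, 191.18.183.176 is not in 113.80.155.0/24


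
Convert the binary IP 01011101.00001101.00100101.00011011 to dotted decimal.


01011101 = 93
00001101 = 13
00100101 = 37
00011011 = 27
IP: 93.13.37.27


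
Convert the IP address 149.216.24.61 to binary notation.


149 = 10010101
216 = 11011000
24 = 00011000
61 = 00111101
Binary: 10010101.11011000.00011000.00111101


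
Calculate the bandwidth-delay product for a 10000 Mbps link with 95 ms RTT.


BDP = bandwidth * RTT
= 10000 Mbps * 95 ms
= 10000 * 1e6 * 95 / 1000 bits
= 950000000 bits
= 118750000 bytes
= 115966.7969 KB
BDP = 950000000 bits (118750000 bytes)


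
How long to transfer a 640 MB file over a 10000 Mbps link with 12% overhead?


Effective throughput = 10000 * (1 - 12/100) = 8800 Mbps
File size in Mb = 640 * 8 = 5120 Mb
Time = 5120 / 8800
Time = 0.5818 seconds


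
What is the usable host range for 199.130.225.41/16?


Network: 199.130.0.0
Broadcast: 199.130.255.255
First usable = network + 1
Last usable = broadcast - 1
Range: 199.130.0.1 to 199.130.255.254


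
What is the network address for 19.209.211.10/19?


IP:   00010011.11010001.11010011.00001010
Mask: 11111111.11111111.11100000.00000000
AND operation:
Net:  00010011.11010001.11000000.00000000
Network: 19.209.192.0/19


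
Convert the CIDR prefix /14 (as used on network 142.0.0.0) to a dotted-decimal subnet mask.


/14 means 14 network bits, 18 host bits
Binary: 11111111111111000000000000000000
Mask: 255.252.0.0


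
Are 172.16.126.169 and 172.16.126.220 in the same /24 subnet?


Mask: 255.255.255.0
172.16.126.169 AND mask = 172.16.126.0
172.16.126.220 AND mask = 172.16.126.0
Yes, same subnet (172.16.126.0)


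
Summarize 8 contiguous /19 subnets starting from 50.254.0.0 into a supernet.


Original prefix: /19
Number of subnets: 8 = 2^3
New prefix = 19 - 3 = 16
Supernet: 50.254.0.0/16


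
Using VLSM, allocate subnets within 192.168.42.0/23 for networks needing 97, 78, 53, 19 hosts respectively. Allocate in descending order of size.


97 hosts -> /25 (126 usable): 192.168.42.0/25
78 hosts -> /25 (126 usable): 192.168.42.128/25
53 hosts -> /26 (62 usable): 192.168.43.0/26
19 hosts -> /27 (30 usable): 192.168.43.64/27
Allocation: 192.168.42.0/25 (97 hosts, 126 usable); 192.168.42.128/25 (78 hosts, 126 usable); 192.168.43.0/26 (53 hosts, 62 usable); 192.168.43.64/27 (19 hosts, 30 usable)


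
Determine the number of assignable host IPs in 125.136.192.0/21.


Host bits = 32 - 21 = 11
Total addresses = 2^11 = 2048
Usable = total - 2 (network and broadcast)
Usable hosts: 2046


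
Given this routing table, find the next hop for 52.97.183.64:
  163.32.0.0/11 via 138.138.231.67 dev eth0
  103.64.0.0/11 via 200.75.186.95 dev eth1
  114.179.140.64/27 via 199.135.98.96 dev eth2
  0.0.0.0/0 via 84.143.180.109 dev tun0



Longest prefix match for 52.97.183.64:
  /11 163.32.0.0: no
  /11 103.64.0.0: no
  /27 114.179.140.64: no
  /0 0.0.0.0: MATCH
Selected: next-hop 84.143.180.109 via tun0 (matched /0)


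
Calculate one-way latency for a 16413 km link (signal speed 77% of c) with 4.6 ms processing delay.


Speed = 0.77 * 3e5 km/s = 231000 km/s
Propagation delay = 16413 / 231000 = 0.0711 s = 71.0519 ms
Processing delay = 4.6 ms
Total one-way latency = 75.6519 ms


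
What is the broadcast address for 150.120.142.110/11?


Network: 150.96.0.0/11
Host bits = 21
Set all host bits to 1:
Broadcast: 150.127.255.255


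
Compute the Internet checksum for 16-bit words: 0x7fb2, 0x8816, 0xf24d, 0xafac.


Sum all words (with carry folding):
+ 0x7fb2 = 0x7fb2
+ 0x8816 = 0x07c9
+ 0xf24d = 0xfa16
+ 0xafac = 0xa9c3
One's complement: ~0xa9c3
Checksum = 0x563c


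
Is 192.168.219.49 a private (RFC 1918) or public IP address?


RFC 1918 private ranges:
  10.0.0.0/8 (10.0.0.0 - 10.255.255.255)
  172.16.0.0/12 (172.16.0.0 - 172.31.255.255)
  192.168.0.0/16 (192.168.0.0 - 192.168.255.255)
Private (in 192.168.0.0/16)


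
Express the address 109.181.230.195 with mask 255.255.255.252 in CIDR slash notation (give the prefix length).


Binary: 11111111.11111111.11111111.11111100
Count leading 1s
Prefix: /30


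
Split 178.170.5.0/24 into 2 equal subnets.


New prefix = 24 + 1 = 25
Each subnet has 128 addresses
  178.170.5.0/25
  178.170.5.128/25
Subnets: 178.170.5.0/25, 178.170.5.128/25


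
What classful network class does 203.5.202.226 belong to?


First octet: 203
Binary: 11001011
110xxxxx -> Class C (192-223)
Class C, default mask 255.255.255.0 (/24)


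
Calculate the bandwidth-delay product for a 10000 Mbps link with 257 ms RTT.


BDP = bandwidth * RTT
= 10000 Mbps * 257 ms
= 10000 * 1e6 * 257 / 1000 bits
= 2570000000 bits
= 321250000 bytes
= 313720.7031 KB
BDP = 2570000000 bits (321250000 bytes)


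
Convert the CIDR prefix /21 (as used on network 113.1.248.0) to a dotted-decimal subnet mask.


/21 means 21 network bits, 11 host bits
Binary: 11111111111111111111100000000000
Mask: 255.255.248.0


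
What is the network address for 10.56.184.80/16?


IP:   00001010.00111000.10111000.01010000
Mask: 11111111.11111111.00000000.00000000
AND operation:
Net:  00001010.00111000.00000000.00000000
Network: 10.56.0.0/16


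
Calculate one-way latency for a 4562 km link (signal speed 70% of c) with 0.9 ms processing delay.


Speed = 0.7 * 3e5 km/s = 210000 km/s
Propagation delay = 4562 / 210000 = 0.0217 s = 21.7238 ms
Processing delay = 0.9 ms
Total one-way latency = 22.6238 ms


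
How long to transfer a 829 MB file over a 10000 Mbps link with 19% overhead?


Effective throughput = 10000 * (1 - 19/100) = 8100.0 Mbps
File size in Mb = 829 * 8 = 6632 Mb
Time = 6632 / 8100.0
Time = 0.8188 seconds


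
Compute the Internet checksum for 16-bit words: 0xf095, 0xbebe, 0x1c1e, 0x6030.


Sum all words (with carry folding):
+ 0xf095 = 0xf095
+ 0xbebe = 0xaf54
+ 0x1c1e = 0xcb72
+ 0x6030 = 0x2ba3
One's complement: ~0x2ba3
Checksum = 0xd45c


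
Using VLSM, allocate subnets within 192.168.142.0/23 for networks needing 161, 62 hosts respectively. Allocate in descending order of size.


161 hosts -> /24 (254 usable): 192.168.142.0/24
62 hosts -> /26 (62 usable): 192.168.143.0/26
Allocation: 192.168.142.0/24 (161 hosts, 254 usable); 192.168.143.0/26 (62 hosts, 62 usable)


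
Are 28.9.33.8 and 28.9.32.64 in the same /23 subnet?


Mask: 255.255.254.0
28.9.33.8 AND mask = 28.9.32.0
28.9.32.64 AND mask = 28.9.32.0
Yes, same subnet (28.9.32.0)


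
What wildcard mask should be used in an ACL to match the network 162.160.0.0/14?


Subnet mask: 255.252.0.0
Wildcard = 255.255.255.255 - subnet mask
255 - 255 = 0
255 - 252 = 3
255 - 0 = 255
255 - 0 = 255
Wildcard: 0.3.255.255


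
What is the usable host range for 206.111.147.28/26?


Network: 206.111.147.0
Broadcast: 206.111.147.63
First usable = network + 1
Last usable = broadcast - 1
Range: 206.111.147.1 to 206.111.147.62


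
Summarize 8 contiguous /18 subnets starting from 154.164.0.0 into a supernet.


Original prefix: /18
Number of subnets: 8 = 2^3
New prefix = 18 - 3 = 15
Supernet: 154.164.0.0/15


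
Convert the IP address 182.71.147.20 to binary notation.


182 = 10110110
71 = 01000111
147 = 10010011
20 = 00010100
Binary: 10110110.01000111.10010011.00010100


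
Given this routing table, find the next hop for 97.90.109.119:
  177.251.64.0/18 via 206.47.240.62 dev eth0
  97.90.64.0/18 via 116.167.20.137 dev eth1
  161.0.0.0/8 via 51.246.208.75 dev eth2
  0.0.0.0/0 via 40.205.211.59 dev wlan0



Longest prefix match for 97.90.109.119:
  /18 177.251.64.0: no
  /18 97.90.64.0: MATCH
  /8 161.0.0.0: no
  /0 0.0.0.0: MATCH
Selected: next-hop 116.167.20.137 via eth1 (matched /18)


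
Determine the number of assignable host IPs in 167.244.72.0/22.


Host bits = 32 - 22 = 10
Total addresses = 2^10 = 1024
Usable = total - 2 (network and broadcast)
Usable hosts: 1022


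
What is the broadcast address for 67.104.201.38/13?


Network: 67.104.0.0/13
Host bits = 19
Set all host bits to 1:
Broadcast: 67.111.255.255


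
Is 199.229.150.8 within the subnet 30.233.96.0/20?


Subnet network: 30.233.96.0
Test IP AND mask: 199.229.144.0
No, 199.229.150.8 is not in 30.233.96.0/20


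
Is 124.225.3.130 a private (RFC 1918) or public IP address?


RFC 1918 private ranges:
  10.0.0.0/8 (10.0.0.0 - 10.255.255.255)
  172.16.0.0/12 (172.16.0.0 - 172.31.255.255)
  192.168.0.0/16 (192.168.0.0 - 192.168.255.255)
Public (not in any RFC 1918 range)


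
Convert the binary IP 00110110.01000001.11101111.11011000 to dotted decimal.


00110110 = 54
01000001 = 65
11101111 = 239
11011000 = 216
IP: 54.65.239.216


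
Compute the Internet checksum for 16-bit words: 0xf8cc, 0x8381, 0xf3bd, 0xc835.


Sum all words (with carry folding):
+ 0xf8cc = 0xf8cc
+ 0x8381 = 0x7c4e
+ 0xf3bd = 0x700c
+ 0xc835 = 0x3842
One's complement: ~0x3842
Checksum = 0xc7bd


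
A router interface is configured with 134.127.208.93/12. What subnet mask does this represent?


/12 means 12 network bits, 20 host bits
Binary: 11111111111100000000000000000000
Mask: 255.240.0.0


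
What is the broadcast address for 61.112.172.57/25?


Network: 61.112.172.0/25
Host bits = 7
Set all host bits to 1:
Broadcast: 61.112.172.127


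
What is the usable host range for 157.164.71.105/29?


Network: 157.164.71.104
Broadcast: 157.164.71.111
First usable = network + 1
Last usable = broadcast - 1
Range: 157.164.71.105 to 157.164.71.110


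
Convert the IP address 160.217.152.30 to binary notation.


160 = 10100000
217 = 11011001
152 = 10011000
30 = 00011110
Binary: 10100000.11011001.10011000.00011110


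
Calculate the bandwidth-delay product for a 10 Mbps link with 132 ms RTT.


BDP = bandwidth * RTT
= 10 Mbps * 132 ms
= 10 * 1e6 * 132 / 1000 bits
= 1320000 bits
= 165000 bytes
= 161.1328 KB
BDP = 1320000 bits (165000 bytes)


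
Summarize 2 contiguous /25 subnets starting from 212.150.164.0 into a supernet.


Original prefix: /25
Number of subnets: 2 = 2^1
New prefix = 25 - 1 = 24
Supernet: 212.150.164.0/24


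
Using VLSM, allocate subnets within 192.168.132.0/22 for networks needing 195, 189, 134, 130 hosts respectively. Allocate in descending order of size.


195 hosts -> /24 (254 usable): 192.168.132.0/24
189 hosts -> /24 (254 usable): 192.168.133.0/24
134 hosts -> /24 (254 usable): 192.168.134.0/24
130 hosts -> /24 (254 usable): 192.168.135.0/24
Allocation: 192.168.132.0/24 (195 hosts, 254 usable); 192.168.133.0/24 (189 hosts, 254 usable); 192.168.134.0/24 (134 hosts, 254 usable); 192.168.135.0/24 (130 hosts, 254 usable)


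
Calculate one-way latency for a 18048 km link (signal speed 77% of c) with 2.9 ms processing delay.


Speed = 0.77 * 3e5 km/s = 231000 km/s
Propagation delay = 18048 / 231000 = 0.0781 s = 78.1299 ms
Processing delay = 2.9 ms
Total one-way latency = 81.0299 ms


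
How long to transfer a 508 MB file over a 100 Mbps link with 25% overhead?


Effective throughput = 100 * (1 - 25/100) = 75 Mbps
File size in Mb = 508 * 8 = 4064 Mb
Time = 4064 / 75
Time = 54.1867 seconds


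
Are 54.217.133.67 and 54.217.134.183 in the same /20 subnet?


Mask: 255.255.240.0
54.217.133.67 AND mask = 54.217.128.0
54.217.134.183 AND mask = 54.217.128.0
Yes, same subnet (54.217.128.0)


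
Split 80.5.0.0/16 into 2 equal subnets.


New prefix = 16 + 1 = 17
Each subnet has 32768 addresses
  80.5.0.0/17
  80.5.128.0/17
Subnets: 80.5.0.0/17, 80.5.128.0/17


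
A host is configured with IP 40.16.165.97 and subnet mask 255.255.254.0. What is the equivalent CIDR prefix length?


Binary: 11111111.11111111.11111110.00000000
Count leading 1s
Prefix: /23


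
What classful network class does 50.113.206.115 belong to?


First octet: 50
Binary: 00110010
0xxxxxxx -> Class A (1-126)
Class A, default mask 255.0.0.0 (/8)


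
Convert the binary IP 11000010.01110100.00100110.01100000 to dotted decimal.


11000010 = 194
01110100 = 116
00100110 = 38
01100000 = 96
IP: 194.116.38.96


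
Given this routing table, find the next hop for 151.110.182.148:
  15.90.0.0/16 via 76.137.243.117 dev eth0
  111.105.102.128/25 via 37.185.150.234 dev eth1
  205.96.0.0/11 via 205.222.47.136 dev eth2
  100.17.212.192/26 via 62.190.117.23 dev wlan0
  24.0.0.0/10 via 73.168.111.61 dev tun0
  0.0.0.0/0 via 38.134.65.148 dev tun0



Longest prefix match for 151.110.182.148:
  /16 15.90.0.0: no
  /25 111.105.102.128: no
  /11 205.96.0.0: no
  /26 100.17.212.192: no
  /10 24.0.0.0: no
  /0 0.0.0.0: MATCH
Selected: next-hop 38.134.65.148 via tun0 (matched /0)


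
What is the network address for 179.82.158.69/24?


IP:   10110011.01010010.10011110.01000101
Mask: 11111111.11111111.11111111.00000000
AND operation:
Net:  10110011.01010010.10011110.00000000
Network: 179.82.158.0/24


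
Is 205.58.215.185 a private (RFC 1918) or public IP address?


RFC 1918 private ranges:
  10.0.0.0/8 (10.0.0.0 - 10.255.255.255)
  172.16.0.0/12 (172.16.0.0 - 172.31.255.255)
  192.168.0.0/16 (192.168.0.0 - 192.168.255.255)
Public (not in any RFC 1918 range)


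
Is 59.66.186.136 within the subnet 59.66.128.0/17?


Subnet network: 59.66.128.0
Test IP AND mask: 59.66.128.0
Yes, 59.66.186.136 is in 59.66.128.0/17


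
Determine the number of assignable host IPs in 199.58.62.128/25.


Host bits = 32 - 25 = 7
Total addresses = 2^7 = 128
Usable = total - 2 (network and broadcast)
Usable hosts: 126


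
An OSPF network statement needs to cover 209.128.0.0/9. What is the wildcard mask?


Subnet mask: 255.128.0.0
Wildcard = 255.255.255.255 - subnet mask
255 - 255 = 0
255 - 128 = 127
255 - 0 = 255
255 - 0 = 255
Wildcard: 0.127.255.255


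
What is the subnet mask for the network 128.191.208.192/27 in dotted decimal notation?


/27 means 27 network bits, 5 host bits
Binary: 11111111111111111111111111100000
Mask: 255.255.255.224


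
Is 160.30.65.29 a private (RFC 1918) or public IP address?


RFC 1918 private ranges:
  10.0.0.0/8 (10.0.0.0 - 10.255.255.255)
  172.16.0.0/12 (172.16.0.0 - 172.31.255.255)
  192.168.0.0/16 (192.168.0.0 - 192.168.255.255)
Public (not in any RFC 1918 range)


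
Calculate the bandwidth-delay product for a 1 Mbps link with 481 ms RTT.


BDP = bandwidth * RTT
= 1 Mbps * 481 ms
= 1 * 1e6 * 481 / 1000 bits
= 481000 bits
= 60125 bytes
= 58.7158 KB
BDP = 481000 bits (60125 bytes)


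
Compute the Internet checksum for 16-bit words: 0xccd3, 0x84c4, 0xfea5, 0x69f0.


Sum all words (with carry folding):
+ 0xccd3 = 0xccd3
+ 0x84c4 = 0x5198
+ 0xfea5 = 0x503e
+ 0x69f0 = 0xba2e
One's complement: ~0xba2e
Checksum = 0x45d1


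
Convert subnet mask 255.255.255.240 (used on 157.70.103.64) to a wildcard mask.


Subnet mask: 255.255.255.240
Wildcard = 255.255.255.255 - subnet mask
255 - 255 = 0
255 - 255 = 0
255 - 255 = 0
255 - 240 = 15
Wildcard: 0.0.0.15


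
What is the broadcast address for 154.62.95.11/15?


Network: 154.62.0.0/15
Host bits = 17
Set all host bits to 1:
Broadcast: 154.63.255.255


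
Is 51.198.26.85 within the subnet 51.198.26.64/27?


Subnet network: 51.198.26.64
Test IP AND mask: 51.198.26.64
Yes, 51.198.26.85 is in 51.198.26.64/27


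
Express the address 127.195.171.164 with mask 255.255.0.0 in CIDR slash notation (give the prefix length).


Binary: 11111111.11111111.00000000.00000000
Count leading 1s
Prefix: /16


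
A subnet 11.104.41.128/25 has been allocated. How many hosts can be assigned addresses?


Host bits = 32 - 25 = 7
Total addresses = 2^7 = 128
Usable = total - 2 (network and broadcast)
Usable hosts: 126


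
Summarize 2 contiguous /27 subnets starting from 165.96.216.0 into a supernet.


Original prefix: /27
Number of subnets: 2 = 2^1
New prefix = 27 - 1 = 26
Supernet: 165.96.216.0/26


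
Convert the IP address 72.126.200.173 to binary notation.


72 = 01001000
126 = 01111110
200 = 11001000
173 = 10101101
Binary: 01001000.01111110.11001000.10101101


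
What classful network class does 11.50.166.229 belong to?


First octet: 11
Binary: 00001011
0xxxxxxx -> Class A (1-126)
Class A, default mask 255.0.0.0 (/8)


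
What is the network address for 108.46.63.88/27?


IP:   01101100.00101110.00111111.01011000
Mask: 11111111.11111111.11111111.11100000
AND operation:
Net:  01101100.00101110.00111111.01000000
Network: 108.46.63.64/27


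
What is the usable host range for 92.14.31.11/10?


Network: 92.0.0.0
Broadcast: 92.63.255.255
First usable = network + 1
Last usable = broadcast - 1
Range: 92.0.0.1 to 92.63.255.254


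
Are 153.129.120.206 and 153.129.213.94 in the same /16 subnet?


Mask: 255.255.0.0
153.129.120.206 AND mask = 153.129.0.0
153.129.213.94 AND mask = 153.129.0.0
Yes, same subnet (153.129.0.0)


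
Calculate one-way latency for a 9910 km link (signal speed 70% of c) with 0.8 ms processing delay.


Speed = 0.7 * 3e5 km/s = 210000 km/s
Propagation delay = 9910 / 210000 = 0.0472 s = 47.1905 ms
Processing delay = 0.8 ms
Total one-way latency = 47.9905 ms


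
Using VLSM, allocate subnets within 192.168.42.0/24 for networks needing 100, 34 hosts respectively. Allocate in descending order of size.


100 hosts -> /25 (126 usable): 192.168.42.0/25
34 hosts -> /26 (62 usable): 192.168.42.128/26
Allocation: 192.168.42.0/25 (100 hosts, 126 usable); 192.168.42.128/26 (34 hosts, 62 usable)


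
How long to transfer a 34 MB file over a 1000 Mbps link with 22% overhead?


Effective throughput = 1000 * (1 - 22/100) = 780 Mbps
File size in Mb = 34 * 8 = 272 Mb
Time = 272 / 780
Time = 0.3487 seconds


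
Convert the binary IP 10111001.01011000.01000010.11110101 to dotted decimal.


10111001 = 185
01011000 = 88
01000010 = 66
11110101 = 245
IP: 185.88.66.245


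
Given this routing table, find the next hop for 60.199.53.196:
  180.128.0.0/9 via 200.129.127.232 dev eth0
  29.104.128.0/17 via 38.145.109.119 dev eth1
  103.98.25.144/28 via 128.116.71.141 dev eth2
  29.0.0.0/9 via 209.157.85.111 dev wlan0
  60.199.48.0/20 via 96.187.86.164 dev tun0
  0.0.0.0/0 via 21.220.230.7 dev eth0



Longest prefix match for 60.199.53.196:
  /9 180.128.0.0: no
  /17 29.104.128.0: no
  /28 103.98.25.144: no
  /9 29.0.0.0: no
  /20 60.199.48.0: MATCH
  /0 0.0.0.0: MATCH
Selected: next-hop 96.187.86.164 via tun0 (matched /20)


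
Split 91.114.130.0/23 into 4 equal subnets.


New prefix = 23 + 2 = 25
Each subnet has 128 addresses
  91.114.130.0/25
  91.114.130.128/25
  91.114.131.0/25
  91.114.131.128/25
Subnets: 91.114.130.0/25, 91.114.130.128/25, 91.114.131.0/25, 91.114.131.128/25


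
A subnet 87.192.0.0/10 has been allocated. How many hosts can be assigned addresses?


Host bits = 32 - 10 = 22
Total addresses = 2^22 = 4194304
Usable = total - 2 (network and broadcast)
Usable hosts: 4194302


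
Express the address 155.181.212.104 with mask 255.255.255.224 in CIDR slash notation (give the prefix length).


Binary: 11111111.11111111.11111111.11100000
Count leading 1s
Prefix: /27


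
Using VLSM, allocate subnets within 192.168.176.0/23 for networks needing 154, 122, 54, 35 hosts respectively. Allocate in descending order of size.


154 hosts -> /24 (254 usable): 192.168.176.0/24
122 hosts -> /25 (126 usable): 192.168.177.0/25
54 hosts -> /26 (62 usable): 192.168.177.128/26
35 hosts -> /26 (62 usable): 192.168.177.192/26
Allocation: 192.168.176.0/24 (154 hosts, 254 usable); 192.168.177.0/25 (122 hosts, 126 usable); 192.168.177.128/26 (54 hosts, 62 usable); 192.168.177.192/26 (35 hosts, 62 usable)


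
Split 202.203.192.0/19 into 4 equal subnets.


New prefix = 19 + 2 = 21
Each subnet has 2048 addresses
  202.203.192.0/21
  202.203.200.0/21
  202.203.208.0/21
  202.203.216.0/21
Subnets: 202.203.192.0/21, 202.203.200.0/21, 202.203.208.0/21, 202.203.216.0/21


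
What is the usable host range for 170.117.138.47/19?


Network: 170.117.128.0
Broadcast: 170.117.159.255
First usable = network + 1
Last usable = broadcast - 1
Range: 170.117.128.1 to 170.117.159.254


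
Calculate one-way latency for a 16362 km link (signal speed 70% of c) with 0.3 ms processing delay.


Speed = 0.7 * 3e5 km/s = 210000 km/s
Propagation delay = 16362 / 210000 = 0.0779 s = 77.9143 ms
Processing delay = 0.3 ms
Total one-way latency = 78.2143 ms


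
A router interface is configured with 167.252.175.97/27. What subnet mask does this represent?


/27 means 27 network bits, 5 host bits
Binary: 11111111111111111111111111100000
Mask: 255.255.255.224


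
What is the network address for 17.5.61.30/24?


IP:   00010001.00000101.00111101.00011110
Mask: 11111111.11111111.11111111.00000000
AND operation:
Net:  00010001.00000101.00111101.00000000
Network: 17.5.61.0/24


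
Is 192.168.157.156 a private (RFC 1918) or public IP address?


RFC 1918 private ranges:
  10.0.0.0/8 (10.0.0.0 - 10.255.255.255)
  172.16.0.0/12 (172.16.0.0 - 172.31.255.255)
  192.168.0.0/16 (192.168.0.0 - 192.168.255.255)
Private (in 192.168.0.0/16)


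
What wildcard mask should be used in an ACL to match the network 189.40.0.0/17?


Subnet mask: 255.255.128.0
Wildcard = 255.255.255.255 - subnet mask
255 - 255 = 0
255 - 255 = 0
255 - 128 = 127
255 - 0 = 255
Wildcard: 0.0.127.255


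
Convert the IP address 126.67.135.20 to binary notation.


126 = 01111110
67 = 01000011
135 = 10000111
20 = 00010100
Binary: 01111110.01000011.10000111.00010100


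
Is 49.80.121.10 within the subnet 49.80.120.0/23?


Subnet network: 49.80.120.0
Test IP AND mask: 49.80.120.0
Yes, 49.80.121.10 is in 49.80.120.0/23


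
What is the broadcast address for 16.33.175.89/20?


Network: 16.33.160.0/20
Host bits = 12
Set all host bits to 1:
Broadcast: 16.33.175.255


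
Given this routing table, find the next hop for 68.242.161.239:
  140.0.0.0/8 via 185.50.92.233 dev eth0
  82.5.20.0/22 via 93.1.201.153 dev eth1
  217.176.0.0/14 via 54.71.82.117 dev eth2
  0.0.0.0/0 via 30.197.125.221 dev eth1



Longest prefix match for 68.242.161.239:
  /8 140.0.0.0: no
  /22 82.5.20.0: no
  /14 217.176.0.0: no
  /0 0.0.0.0: MATCH
Selected: next-hop 30.197.125.221 via eth1 (matched /0)


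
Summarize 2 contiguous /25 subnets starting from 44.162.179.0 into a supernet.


Original prefix: /25
Number of subnets: 2 = 2^1
New prefix = 25 - 1 = 24
Supernet: 44.162.179.0/24


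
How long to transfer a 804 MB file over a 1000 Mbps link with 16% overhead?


Effective throughput = 1000 * (1 - 16/100) = 840 Mbps
File size in Mb = 804 * 8 = 6432 Mb
Time = 6432 / 840
Time = 7.6571 seconds


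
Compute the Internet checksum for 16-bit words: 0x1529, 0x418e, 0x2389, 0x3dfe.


Sum all words (with carry folding):
+ 0x1529 = 0x1529
+ 0x418e = 0x56b7
+ 0x2389 = 0x7a40
+ 0x3dfe = 0xb83e
One's complement: ~0xb83e
Checksum = 0x47c1


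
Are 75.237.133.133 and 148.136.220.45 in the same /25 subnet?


Mask: 255.255.255.128
75.237.133.133 AND mask = 75.237.133.128
148.136.220.45 AND mask = 148.136.220.0
No, different subnets (75.237.133.128 vs 148.136.220.0)


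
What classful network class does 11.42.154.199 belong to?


First octet: 11
Binary: 00001011
0xxxxxxx -> Class A (1-126)
Class A, default mask 255.0.0.0 (/8)


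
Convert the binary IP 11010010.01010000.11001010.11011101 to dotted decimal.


11010010 = 210
01010000 = 80
11001010 = 202
11011101 = 221
IP: 210.80.202.221


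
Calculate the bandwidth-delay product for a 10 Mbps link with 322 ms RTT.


BDP = bandwidth * RTT
= 10 Mbps * 322 ms
= 10 * 1e6 * 322 / 1000 bits
= 3220000 bits
= 402500 bytes
= 393.0664 KB
BDP = 3220000 bits (402500 bytes)


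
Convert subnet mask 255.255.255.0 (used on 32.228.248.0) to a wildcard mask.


Subnet mask: 255.255.255.0
Wildcard = 255.255.255.255 - subnet mask
255 - 255 = 0
255 - 255 = 0
255 - 255 = 0
255 - 0 = 255
Wildcard: 0.0.0.255


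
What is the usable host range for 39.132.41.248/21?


Network: 39.132.40.0
Broadcast: 39.132.47.255
First usable = network + 1
Last usable = broadcast - 1
Range: 39.132.40.1 to 39.132.47.254


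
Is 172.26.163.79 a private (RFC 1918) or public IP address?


RFC 1918 private ranges:
  10.0.0.0/8 (10.0.0.0 - 10.255.255.255)
  172.16.0.0/12 (172.16.0.0 - 172.31.255.255)
  192.168.0.0/16 (192.168.0.0 - 192.168.255.255)
Private (in 172.16.0.0/12)


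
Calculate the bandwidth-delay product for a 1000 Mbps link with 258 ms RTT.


BDP = bandwidth * RTT
= 1000 Mbps * 258 ms
= 1000 * 1e6 * 258 / 1000 bits
= 258000000 bits
= 32250000 bytes
= 31494.1406 KB
BDP = 258000000 bits (32250000 bytes)


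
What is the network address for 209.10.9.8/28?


IP:   11010001.00001010.00001001.00001000
Mask: 11111111.11111111.11111111.11110000
AND operation:
Net:  11010001.00001010.00001001.00000000
Network: 209.10.9.0/28


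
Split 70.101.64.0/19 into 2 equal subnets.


New prefix = 19 + 1 = 20
Each subnet has 4096 addresses
  70.101.64.0/20
  70.101.80.0/20
Subnets: 70.101.64.0/20, 70.101.80.0/20


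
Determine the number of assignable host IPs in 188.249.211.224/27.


Host bits = 32 - 27 = 5
Total addresses = 2^5 = 32
Usable = total - 2 (network and broadcast)
Usable hosts: 30


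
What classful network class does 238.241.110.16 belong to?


First octet: 238
Binary: 11101110
1110xxxx -> Class D (224-239)
Class D (multicast), default mask N/A


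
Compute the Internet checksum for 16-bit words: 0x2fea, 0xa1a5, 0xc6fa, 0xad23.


Sum all words (with carry folding):
+ 0x2fea = 0x2fea
+ 0xa1a5 = 0xd18f
+ 0xc6fa = 0x988a
+ 0xad23 = 0x45ae
One's complement: ~0x45ae
Checksum = 0xba51


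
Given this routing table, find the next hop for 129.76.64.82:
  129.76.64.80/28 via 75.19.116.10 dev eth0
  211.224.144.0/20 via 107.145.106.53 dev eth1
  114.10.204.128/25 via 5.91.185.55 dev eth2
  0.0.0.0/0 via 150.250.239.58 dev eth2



Longest prefix match for 129.76.64.82:
  /28 129.76.64.80: MATCH
  /20 211.224.144.0: no
  /25 114.10.204.128: no
  /0 0.0.0.0: MATCH
Selected: next-hop 75.19.116.10 via eth0 (matched /28)


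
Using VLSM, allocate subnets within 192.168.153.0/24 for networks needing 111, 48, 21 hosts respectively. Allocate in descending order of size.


111 hosts -> /25 (126 usable): 192.168.153.0/25
48 hosts -> /26 (62 usable): 192.168.153.128/26
21 hosts -> /27 (30 usable): 192.168.153.192/27
Allocation: 192.168.153.0/25 (111 hosts, 126 usable); 192.168.153.128/26 (48 hosts, 62 usable); 192.168.153.192/27 (21 hosts, 30 usable)


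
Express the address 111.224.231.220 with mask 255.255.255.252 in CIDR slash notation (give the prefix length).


Binary: 11111111.11111111.11111111.11111100
Count leading 1s
Prefix: /30


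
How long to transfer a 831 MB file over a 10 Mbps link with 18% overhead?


Effective throughput = 10 * (1 - 18/100) = 8.2 Mbps
File size in Mb = 831 * 8 = 6648 Mb
Time = 6648 / 8.2
Time = 810.7317 seconds


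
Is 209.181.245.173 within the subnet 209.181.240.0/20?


Subnet network: 209.181.240.0
Test IP AND mask: 209.181.240.0
Yes, 209.181.245.173 is in 209.181.240.0/20


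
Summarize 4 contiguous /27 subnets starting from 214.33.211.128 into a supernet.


Original prefix: /27
Number of subnets: 4 = 2^2
New prefix = 27 - 2 = 25
Supernet: 214.33.211.128/25


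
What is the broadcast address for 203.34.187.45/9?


Network: 203.0.0.0/9
Host bits = 23
Set all host bits to 1:
Broadcast: 203.127.255.255


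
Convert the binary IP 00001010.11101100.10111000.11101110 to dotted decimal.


00001010 = 10
11101100 = 236
10111000 = 184
11101110 = 238
IP: 10.236.184.238


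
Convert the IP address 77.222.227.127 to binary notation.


77 = 01001101
222 = 11011110
227 = 11100011
127 = 01111111
Binary: 01001101.11011110.11100011.01111111


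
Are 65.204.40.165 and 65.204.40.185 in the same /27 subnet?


Mask: 255.255.255.224
65.204.40.165 AND mask = 65.204.40.160
65.204.40.185 AND mask = 65.204.40.160
Yes, same subnet (65.204.40.160)


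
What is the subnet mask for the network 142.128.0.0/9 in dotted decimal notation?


/9 means 9 network bits, 23 host bits
Binary: 11111111100000000000000000000000
Mask: 255.128.0.0


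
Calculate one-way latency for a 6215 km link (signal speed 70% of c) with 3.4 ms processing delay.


Speed = 0.7 * 3e5 km/s = 210000 km/s
Propagation delay = 6215 / 210000 = 0.0296 s = 29.5952 ms
Processing delay = 3.4 ms
Total one-way latency = 32.9952 ms


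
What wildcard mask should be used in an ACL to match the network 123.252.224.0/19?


Subnet mask: 255.255.224.0
Wildcard = 255.255.255.255 - subnet mask
255 - 255 = 0
255 - 255 = 0
255 - 224 = 31
255 - 0 = 255
Wildcard: 0.0.31.255


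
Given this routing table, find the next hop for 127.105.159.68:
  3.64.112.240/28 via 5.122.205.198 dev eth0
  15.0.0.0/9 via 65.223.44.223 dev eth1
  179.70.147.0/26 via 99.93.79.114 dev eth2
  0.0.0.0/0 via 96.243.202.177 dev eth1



Longest prefix match for 127.105.159.68:
  /28 3.64.112.240: no
  /9 15.0.0.0: no
  /26 179.70.147.0: no
  /0 0.0.0.0: MATCH
Selected: next-hop 96.243.202.177 via eth1 (matched /0)


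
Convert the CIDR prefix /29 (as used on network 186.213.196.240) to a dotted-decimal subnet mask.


/29 means 29 network bits, 3 host bits
Binary: 11111111111111111111111111111000
Mask: 255.255.255.248


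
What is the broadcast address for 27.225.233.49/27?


Network: 27.225.233.32/27
Host bits = 5
Set all host bits to 1:
Broadcast: 27.225.233.63


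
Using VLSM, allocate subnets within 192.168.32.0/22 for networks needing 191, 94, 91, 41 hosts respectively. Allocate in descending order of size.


191 hosts -> /24 (254 usable): 192.168.32.0/24
94 hosts -> /25 (126 usable): 192.168.33.0/25
91 hosts -> /25 (126 usable): 192.168.33.128/25
41 hosts -> /26 (62 usable): 192.168.34.0/26
Allocation: 192.168.32.0/24 (191 hosts, 254 usable); 192.168.33.0/25 (94 hosts, 126 usable); 192.168.33.128/25 (91 hosts, 126 usable); 192.168.34.0/26 (41 hosts, 62 usable)


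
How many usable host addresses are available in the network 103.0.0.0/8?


Host bits = 32 - 8 = 24
Total addresses = 2^24 = 16777216
Usable = total - 2 (network and broadcast)
Usable hosts: 16777214


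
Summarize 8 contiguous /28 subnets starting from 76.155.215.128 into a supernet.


Original prefix: /28
Number of subnets: 8 = 2^3
New prefix = 28 - 3 = 25
Supernet: 76.155.215.128/25


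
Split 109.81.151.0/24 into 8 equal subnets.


New prefix = 24 + 3 = 27
Each subnet has 32 addresses
  109.81.151.0/27
  109.81.151.32/27
  109.81.151.64/27
  109.81.151.96/27
  109.81.151.128/27
  109.81.151.160/27
  109.81.151.192/27
  109.81.151.224/27
Subnets: 109.81.151.0/27, 109.81.151.32/27, 109.81.151.64/27, 109.81.151.96/27, 109.81.151.128/27, 109.81.151.160/27, 109.81.151.192/27, 109.81.151.224/27


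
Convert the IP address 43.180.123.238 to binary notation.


43 = 00101011
180 = 10110100
123 = 01111011
238 = 11101110
Binary: 00101011.10110100.01111011.11101110


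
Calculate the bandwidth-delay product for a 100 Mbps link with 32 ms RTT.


BDP = bandwidth * RTT
= 100 Mbps * 32 ms
= 100 * 1e6 * 32 / 1000 bits
= 3200000 bits
= 400000 bytes
= 390.625 KB
BDP = 3200000 bits (400000 bytes)


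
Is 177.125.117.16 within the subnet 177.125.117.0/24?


Subnet network: 177.125.117.0
Test IP AND mask: 177.125.117.0
Yes, 177.125.117.16 is in 177.125.117.0/24


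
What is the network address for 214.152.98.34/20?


IP:   11010110.10011000.01100010.00100010
Mask: 11111111.11111111.11110000.00000000
AND operation:
Net:  11010110.10011000.01100000.00000000
Network: 214.152.96.0/20


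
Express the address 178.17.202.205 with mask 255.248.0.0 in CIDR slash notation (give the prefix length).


Binary: 11111111.11111000.00000000.00000000
Count leading 1s
Prefix: /13


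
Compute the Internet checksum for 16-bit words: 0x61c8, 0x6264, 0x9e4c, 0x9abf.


Sum all words (with carry folding):
+ 0x61c8 = 0x61c8
+ 0x6264 = 0xc42c
+ 0x9e4c = 0x6279
+ 0x9abf = 0xfd38
One's complement: ~0xfd38
Checksum = 0x02c7


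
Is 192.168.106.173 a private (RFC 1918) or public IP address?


RFC 1918 private ranges:
  10.0.0.0/8 (10.0.0.0 - 10.255.255.255)
  172.16.0.0/12 (172.16.0.0 - 172.31.255.255)
  192.168.0.0/16 (192.168.0.0 - 192.168.255.255)
Private (in 192.168.0.0/16)


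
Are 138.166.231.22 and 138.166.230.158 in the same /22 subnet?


Mask: 255.255.252.0
138.166.231.22 AND mask = 138.166.228.0
138.166.230.158 AND mask = 138.166.228.0
Yes, same subnet (138.166.228.0)


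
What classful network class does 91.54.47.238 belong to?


First octet: 91
Binary: 01011011
0xxxxxxx -> Class A (1-126)
Class A, default mask 255.0.0.0 (/8)


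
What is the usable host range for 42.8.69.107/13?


Network: 42.8.0.0
Broadcast: 42.15.255.255
First usable = network + 1
Last usable = broadcast - 1
Range: 42.8.0.1 to 42.15.255.254


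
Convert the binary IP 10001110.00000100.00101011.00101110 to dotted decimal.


10001110 = 142
00000100 = 4
00101011 = 43
00101110 = 46
IP: 142.4.43.46


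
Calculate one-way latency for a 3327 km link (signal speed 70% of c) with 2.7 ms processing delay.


Speed = 0.7 * 3e5 km/s = 210000 km/s
Propagation delay = 3327 / 210000 = 0.0158 s = 15.8429 ms
Processing delay = 2.7 ms
Total one-way latency = 18.5429 ms


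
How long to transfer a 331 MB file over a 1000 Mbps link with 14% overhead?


Effective throughput = 1000 * (1 - 14/100) = 860 Mbps
File size in Mb = 331 * 8 = 2648 Mb
Time = 2648 / 860
Time = 3.0791 seconds


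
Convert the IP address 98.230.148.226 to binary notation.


98 = 01100010
230 = 11100110
148 = 10010100
226 = 11100010
Binary: 01100010.11100110.10010100.11100010


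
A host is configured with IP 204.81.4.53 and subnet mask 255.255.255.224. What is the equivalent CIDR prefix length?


Binary: 11111111.11111111.11111111.11100000
Count leading 1s
Prefix: /27


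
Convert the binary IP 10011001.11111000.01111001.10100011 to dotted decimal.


10011001 = 153
11111000 = 248
01111001 = 121
10100011 = 163
IP: 153.248.121.163


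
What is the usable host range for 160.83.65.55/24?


Network: 160.83.65.0
Broadcast: 160.83.65.255
First usable = network + 1
Last usable = broadcast - 1
Range: 160.83.65.1 to 160.83.65.254


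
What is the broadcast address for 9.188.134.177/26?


Network: 9.188.134.128/26
Host bits = 6
Set all host bits to 1:
Broadcast: 9.188.134.191


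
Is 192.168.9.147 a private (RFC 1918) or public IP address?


RFC 1918 private ranges:
  10.0.0.0/8 (10.0.0.0 - 10.255.255.255)
  172.16.0.0/12 (172.16.0.0 - 172.31.255.255)
  192.168.0.0/16 (192.168.0.0 - 192.168.255.255)
Private (in 192.168.0.0/16)


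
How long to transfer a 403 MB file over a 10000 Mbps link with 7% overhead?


Effective throughput = 10000 * (1 - 7/100) = 9300 Mbps
File size in Mb = 403 * 8 = 3224 Mb
Time = 3224 / 9300
Time = 0.3467 seconds


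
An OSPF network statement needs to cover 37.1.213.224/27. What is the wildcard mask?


Subnet mask: 255.255.255.224
Wildcard = 255.255.255.255 - subnet mask
255 - 255 = 0
255 - 255 = 0
255 - 255 = 0
255 - 224 = 31
Wildcard: 0.0.0.31


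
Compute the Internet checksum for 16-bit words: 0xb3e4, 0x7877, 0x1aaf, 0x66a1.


Sum all words (with carry folding):
+ 0xb3e4 = 0xb3e4
+ 0x7877 = 0x2c5c
+ 0x1aaf = 0x470b
+ 0x66a1 = 0xadac
One's complement: ~0xadac
Checksum = 0x5253


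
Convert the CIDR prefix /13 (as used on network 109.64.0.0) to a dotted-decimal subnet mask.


/13 means 13 network bits, 19 host bits
Binary: 11111111111110000000000000000000
Mask: 255.248.0.0


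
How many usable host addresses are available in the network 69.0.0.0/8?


Host bits = 32 - 8 = 24
Total addresses = 2^24 = 16777216
Usable = total - 2 (network and broadcast)
Usable hosts: 16777214


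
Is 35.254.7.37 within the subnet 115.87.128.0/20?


Subnet network: 115.87.128.0
Test IP AND mask: 35.254.0.0
No, 35.254.7.37 is not in 115.87.128.0/20
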